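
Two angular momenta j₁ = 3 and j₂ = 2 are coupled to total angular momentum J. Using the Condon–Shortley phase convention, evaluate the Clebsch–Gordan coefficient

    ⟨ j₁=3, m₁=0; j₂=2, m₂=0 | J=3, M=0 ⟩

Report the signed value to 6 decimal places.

−√(4/15) ≈ -0.516398

triangle: 2!·4!·2!/9! = 96/362880
(j±m)!: 3!·3!·2!·2!·3!·3! = 5184
prefactor² = (2J+1)·Δ·N² = 48/5
  k=0: +1/(0!·2!·3!·2!·1!·0!) = 1/24
  k=1: −1/(1!·1!·2!·1!·2!·1!) = -1/4
  k=2: +1/(2!·0!·1!·0!·3!·2!) = 1/24
Σ = -1/6  ⇒  CG² = 48/5·(-1/6)² = 4/15
CG = −√(4/15) = -0.516398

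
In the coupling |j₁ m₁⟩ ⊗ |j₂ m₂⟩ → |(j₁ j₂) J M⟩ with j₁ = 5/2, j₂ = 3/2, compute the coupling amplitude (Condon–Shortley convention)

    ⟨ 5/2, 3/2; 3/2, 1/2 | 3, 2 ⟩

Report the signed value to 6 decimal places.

triangle: 1!×4!×2!/8! = 48/40320
(j±m)!: 4!×1!×2!×1!×5!×1! = 5760
prefactor² = (2J+1)×Δ×N² = 48
  k=0: +1/(0!×1!×1!×2!×3!×0!) = 1/12
  k=1: −1/(1!×0!×0!×1!×4!×1!) = -1/24
Σ = 1/24  ⇒  CG² = 48×1/24² = 1/12
CG = +√(1/12) = +0.288675

+0.288675  (= +√(1/12))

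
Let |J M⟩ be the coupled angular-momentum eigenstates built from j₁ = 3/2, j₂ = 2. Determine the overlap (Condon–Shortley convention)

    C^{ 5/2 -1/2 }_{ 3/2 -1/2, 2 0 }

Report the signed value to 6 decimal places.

j₁+j₂−J=1  J+j₁−j₂=2  J−j₁+j₂=3  j₁+j₂+J+1=7
(j₁±m₁, j₂±m₂, J±M) = (1,2,2,2,2,3)
P² = 48/35
sum k=0..1:
  [0] +1/4 = 1/4
  [1] −1/2 = -1/2
S = -1/4
C² = P²·S² = 3/35 ; C = -0.292770

-0.292770  (= −√(3/35))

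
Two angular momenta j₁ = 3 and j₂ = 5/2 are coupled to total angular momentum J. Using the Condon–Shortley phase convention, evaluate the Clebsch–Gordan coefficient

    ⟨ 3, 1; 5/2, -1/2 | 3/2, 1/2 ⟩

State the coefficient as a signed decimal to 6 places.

√[4·4!2!1!/8! · 4!2!2!3!2!1!] = √(192/35)
  +(−1)^1/∏(1,3,1,1,1,0)! = -1/6  (running -1/6)
  +(−1)^2/∏(2,2,0,0,2,1)! = 1/8  (running -1/24)
⟨..|..⟩ = √(192/35)·(-1/24) = -0.097590

-0.097590  (= −√(1/105))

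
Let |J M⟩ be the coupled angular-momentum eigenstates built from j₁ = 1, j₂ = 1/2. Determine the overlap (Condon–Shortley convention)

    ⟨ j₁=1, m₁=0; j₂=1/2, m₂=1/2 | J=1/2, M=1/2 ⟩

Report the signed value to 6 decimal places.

√[2·1!1!0!/3! · 1!1!1!0!1!0!] = √(1/3)
  +(−1)^1/∏(1,0,0,0,1,0)! = -1  (running -1)
⟨..|..⟩ = √(1/3)·(-1) = -0.577350

−√(1/3) ≈ -0.577350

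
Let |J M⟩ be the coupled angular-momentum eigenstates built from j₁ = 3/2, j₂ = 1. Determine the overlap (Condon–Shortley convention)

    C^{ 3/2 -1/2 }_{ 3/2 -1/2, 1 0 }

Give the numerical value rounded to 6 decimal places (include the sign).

-0.258199

j₁+j₂−J=1  J+j₁−j₂=2  J−j₁+j₂=1  j₁+j₂+J+1=5
(j₁±m₁, j₂±m₂, J±M) = (1,2,1,1,1,2)
P² = 4/15
sum k=0..1:
  [0] +1/2 = 1/2
  [1] −1/1 = -1
S = -1/2
C² = P²·S² = 1/15 ; C = -0.258199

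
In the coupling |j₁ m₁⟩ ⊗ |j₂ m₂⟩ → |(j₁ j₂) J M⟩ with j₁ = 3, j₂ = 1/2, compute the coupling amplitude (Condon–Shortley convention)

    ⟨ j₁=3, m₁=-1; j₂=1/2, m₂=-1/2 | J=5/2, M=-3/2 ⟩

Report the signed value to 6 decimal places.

triangle: 1!×5!×0!/7! = 120/5040
(j±m)!: 2!×4!×0!×1!×1!×4! = 1152
prefactor² = (2J+1)×Δ×N² = 1152/7
  k=0: +1/(0!×1!×4!×0!×1!×0!) = 1/24
Σ = 1/24  ⇒  CG² = 1152/7×1/24² = 2/7
CG = +√(2/7) = +0.534522

+√(2/7) = +0.534522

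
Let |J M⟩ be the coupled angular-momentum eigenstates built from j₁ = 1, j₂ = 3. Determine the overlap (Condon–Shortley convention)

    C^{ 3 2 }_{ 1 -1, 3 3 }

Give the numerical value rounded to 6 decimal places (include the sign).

triangle: 1!·1!·5!/8! = 120/40320
(j±m)!: 0!·2!·6!·0!·5!·1! = 172800
prefactor² = (2J+1)·Δ·N² = 3600
  k=1: −1/(1!·0!·1!·5!·0!·0!) = -1/120
Σ = -1/120  ⇒  CG² = 3600·(-1/120)² = 1/4
CG = −√(1/4) = -0.500000

−√(1/4) = -0.500000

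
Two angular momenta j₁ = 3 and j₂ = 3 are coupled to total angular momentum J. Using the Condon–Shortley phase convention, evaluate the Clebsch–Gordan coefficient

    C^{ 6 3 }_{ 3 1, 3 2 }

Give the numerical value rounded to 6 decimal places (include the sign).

+0.639602

j₁+j₂−J=0  J+j₁−j₂=6  J−j₁+j₂=6  j₁+j₂+J+1=13
(j₁±m₁, j₂±m₂, J±M) = (4,2,5,1,9,3)
P² = 149299200/11
sum k=0..0:
  [0] +1/5760 = 1/5760
S = 1/5760
C² = P²·S² = 9/22 ; C = +0.639602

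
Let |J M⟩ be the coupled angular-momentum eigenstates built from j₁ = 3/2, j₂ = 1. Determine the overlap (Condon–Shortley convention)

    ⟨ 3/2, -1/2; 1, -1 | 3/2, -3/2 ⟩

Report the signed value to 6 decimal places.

+√(2/5) ≈ +0.632456

√[4·1!2!1!/5! · 1!2!0!2!0!3!] = √(8/5)
  +(−1)^0/∏(0,1,2,0,0,1)! = 1/2  (running 1/2)
⟨..|..⟩ = √(8/5)·(1/2) = +0.632456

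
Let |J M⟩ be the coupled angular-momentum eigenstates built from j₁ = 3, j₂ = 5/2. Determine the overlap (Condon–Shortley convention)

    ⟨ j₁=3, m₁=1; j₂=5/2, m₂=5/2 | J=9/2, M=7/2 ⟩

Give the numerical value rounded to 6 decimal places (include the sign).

−√(50/99) ≈ -0.710669

j₁+j₂−J=1  J+j₁−j₂=5  J−j₁+j₂=4  j₁+j₂+J+1=11
(j₁±m₁, j₂±m₂, J±M) = (4,2,5,0,8,1)
P² = 1843200/11
sum k=1..1:
  [1] −1/576 = -1/576
S = -1/576
C² = P²·S² = 50/99 ; C = -0.710669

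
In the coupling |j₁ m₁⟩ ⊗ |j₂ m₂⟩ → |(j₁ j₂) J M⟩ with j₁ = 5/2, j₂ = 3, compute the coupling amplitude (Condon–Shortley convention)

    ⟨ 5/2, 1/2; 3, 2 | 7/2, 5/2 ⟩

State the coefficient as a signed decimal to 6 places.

−√(2/63) = -0.178174

triangle: 2!×3!×4!/10! = 288/3628800
(j±m)!: 3!×2!×5!×1!×6!×1! = 1036800
prefactor² = (2J+1)×Δ×N² = 4608/7
  k=1: −1/(1!×1!×1!×4!×2!×0!) = -1/48
  k=2: +1/(2!×0!×0!×3!×3!×1!) = 1/72
Σ = -1/144  ⇒  CG² = 4608/7×(-1/144)² = 2/63
CG = −√(2/63) = -0.178174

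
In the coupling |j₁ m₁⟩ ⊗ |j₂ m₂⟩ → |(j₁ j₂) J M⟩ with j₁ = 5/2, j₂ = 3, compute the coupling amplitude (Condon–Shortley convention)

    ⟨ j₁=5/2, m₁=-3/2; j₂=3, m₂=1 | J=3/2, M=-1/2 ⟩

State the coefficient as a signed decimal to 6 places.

triangle: 4!*1!*2!/8! = 48/40320
(j±m)!: 1!*4!*4!*2!*1!*2! = 2304
prefactor² = (2J+1)*Δ*N² = 384/35
  k=3: −1/(3!*1!*1!*1!*0!*1!) = -1/6
  k=4: +1/(4!*0!*0!*0!*1!*2!) = 1/48
Σ = -7/48  ⇒  CG² = 384/35*(-7/48)² = 7/30
CG = −√(7/30) = -0.483046

-0.483046  (= −√(7/30))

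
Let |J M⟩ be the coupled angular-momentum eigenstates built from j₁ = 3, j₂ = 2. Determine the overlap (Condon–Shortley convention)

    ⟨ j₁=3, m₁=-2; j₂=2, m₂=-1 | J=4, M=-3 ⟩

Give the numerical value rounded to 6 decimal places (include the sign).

−√(1/20) ≈ -0.223607

√[9·1!5!3!/10! · 1!5!1!3!1!7!] = √(6480)
  +(−1)^0/∏(0,1,5,1,0,2)! = 1/240  (running 1/240)
  +(−1)^1/∏(1,0,4,0,1,3)! = -1/144  (running -1/360)
⟨..|..⟩ = √(6480)·(-1/360) = -0.223607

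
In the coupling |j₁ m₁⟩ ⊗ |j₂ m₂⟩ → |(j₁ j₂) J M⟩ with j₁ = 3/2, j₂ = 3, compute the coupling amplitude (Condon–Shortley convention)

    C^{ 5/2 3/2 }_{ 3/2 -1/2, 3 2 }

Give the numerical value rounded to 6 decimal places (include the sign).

triangle: 2!×1!×4!/8! = 48/40320
(j±m)!: 1!×2!×5!×1!×4!×1! = 5760
prefactor² = (2J+1)×Δ×N² = 288/7
  k=1: −1/(1!×1!×1!×4!×0!×0!) = -1/24
  k=2: +1/(2!×0!×0!×3!×1!×1!) = 1/12
Σ = 1/24  ⇒  CG² = 288/7×1/24² = 1/14
CG = +√(1/14) = +0.267261

+0.267261  (= +√(1/14))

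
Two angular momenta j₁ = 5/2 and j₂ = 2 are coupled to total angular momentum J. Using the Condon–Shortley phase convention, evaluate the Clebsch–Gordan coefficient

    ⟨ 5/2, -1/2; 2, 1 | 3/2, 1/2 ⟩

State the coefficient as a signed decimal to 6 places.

triangle: 3!*2!*1!/7! = 12/5040
(j±m)!: 2!*3!*3!*1!*2!*1! = 144
prefactor² = (2J+1)*Δ*N² = 48/35
  k=2: +1/(2!*1!*1!*1!*1!*0!) = 1/2
  k=3: −1/(3!*0!*0!*0!*2!*1!) = -1/12
Σ = 5/12  ⇒  CG² = 48/35*5/12² = 5/21
CG = +√(5/21) = +0.487950

+0.487950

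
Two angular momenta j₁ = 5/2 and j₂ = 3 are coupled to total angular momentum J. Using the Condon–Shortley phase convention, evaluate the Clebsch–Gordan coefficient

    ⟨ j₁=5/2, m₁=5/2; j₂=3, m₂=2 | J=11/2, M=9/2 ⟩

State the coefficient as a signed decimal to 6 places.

+0.738549

triangle: 0!×5!×6!/12! = 86400/479001600
(j±m)!: 5!×0!×5!×1!×10!×1! = 52254720000
prefactor² = (2J+1)×Δ×N² = 1244160000/11
  k=0: +1/(0!×0!×0!×5!×5!×1!) = 1/14400
Σ = 1/14400  ⇒  CG² = 1244160000/11×1/14400² = 6/11
CG = +√(6/11) = +0.738549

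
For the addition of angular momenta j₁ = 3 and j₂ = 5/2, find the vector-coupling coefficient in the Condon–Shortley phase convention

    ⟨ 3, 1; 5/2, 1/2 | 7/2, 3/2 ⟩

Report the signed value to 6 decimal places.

−√(5/21) ≈ -0.487950

√[8·2!4!3!/10! · 4!2!3!2!5!2!] = √(3072/35)
  +(−1)^0/∏(0,2,2,3,2,0)! = 1/48  (running 1/48)
  +(−1)^1/∏(1,1,1,2,3,1)! = -1/12  (running -1/16)
  +(−1)^2/∏(2,0,0,1,4,2)! = 1/96  (running -5/96)
⟨..|..⟩ = √(3072/35)·(-5/96) = -0.487950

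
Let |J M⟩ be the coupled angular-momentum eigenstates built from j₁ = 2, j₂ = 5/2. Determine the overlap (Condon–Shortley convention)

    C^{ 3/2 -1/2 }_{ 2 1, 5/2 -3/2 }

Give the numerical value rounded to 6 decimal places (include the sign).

−√(2/105) ≈ -0.138013

√[4·3!1!2!/7! · 3!1!1!4!1!2!] = √(96/35)
  +(−1)^0/∏(0,3,1,1,0,1)! = 1/6  (running 1/6)
  +(−1)^1/∏(1,2,0,0,1,2)! = -1/4  (running -1/12)
⟨..|..⟩ = √(96/35)·(-1/12) = -0.138013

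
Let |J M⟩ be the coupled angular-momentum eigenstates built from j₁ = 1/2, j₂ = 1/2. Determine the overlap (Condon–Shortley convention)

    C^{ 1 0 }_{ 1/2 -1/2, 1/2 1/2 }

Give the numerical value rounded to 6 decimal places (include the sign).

triangle: 0!*1!*1!/3! = 1/6
(j±m)!: 0!*1!*1!*0!*1!*1! = 1
prefactor² = (2J+1)*Δ*N² = 1/2
  k=0: +1/(0!*0!*1!*1!*0!*0!) = 1
Σ = 1  ⇒  CG² = 1/2*1² = 1/2
CG = +√(1/2) = +0.707107

+0.707107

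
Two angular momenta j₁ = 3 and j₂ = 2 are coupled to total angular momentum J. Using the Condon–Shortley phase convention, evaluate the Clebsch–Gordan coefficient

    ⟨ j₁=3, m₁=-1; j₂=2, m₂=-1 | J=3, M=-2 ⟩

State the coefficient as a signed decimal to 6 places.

triangle: 2!*4!*2!/9! = 96/362880
(j±m)!: 2!*4!*1!*3!*1!*5! = 34560
prefactor² = (2J+1)*Δ*N² = 64
  k=0: +1/(0!*2!*4!*1!*0!*1!) = 1/48
  k=1: −1/(1!*1!*3!*0!*1!*2!) = -1/12
Σ = -1/16  ⇒  CG² = 64*(-1/16)² = 1/4
CG = −√(1/4) = -0.500000

−√(1/4) = -0.500000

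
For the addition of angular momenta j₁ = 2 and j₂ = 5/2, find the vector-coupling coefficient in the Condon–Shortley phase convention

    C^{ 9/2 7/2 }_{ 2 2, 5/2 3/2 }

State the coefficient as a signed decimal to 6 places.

+0.745356  (= +√(5/9))

triangle: 0!×4!×5!/10! = 2880/3628800
(j±m)!: 4!×0!×4!×1!×8!×1! = 23224320
prefactor² = (2J+1)×Δ×N² = 184320
  k=0: +1/(0!×0!×0!×4!×4!×1!) = 1/576
Σ = 1/576  ⇒  CG² = 184320×1/576² = 5/9
CG = +√(5/9) = +0.745356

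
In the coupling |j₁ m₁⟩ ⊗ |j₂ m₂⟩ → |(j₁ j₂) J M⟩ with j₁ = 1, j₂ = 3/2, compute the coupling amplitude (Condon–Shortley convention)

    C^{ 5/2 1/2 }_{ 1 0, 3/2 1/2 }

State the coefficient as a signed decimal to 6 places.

√[6·0!2!3!/6! · 1!1!2!1!3!2!] = √(12/5)
  +(−1)^0/∏(0,0,1,2,1,1)! = 1/2  (running 1/2)
⟨..|..⟩ = √(12/5)·(1/2) = +0.774597

+0.774597  (= +√(3/5))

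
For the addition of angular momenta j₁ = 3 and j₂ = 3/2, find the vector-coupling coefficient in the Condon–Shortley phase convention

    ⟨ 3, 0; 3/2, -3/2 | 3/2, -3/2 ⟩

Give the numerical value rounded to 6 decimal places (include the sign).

triangle: 3!·3!·0!/7! = 36/5040
(j±m)!: 3!·3!·0!·3!·0!·3! = 1296
prefactor² = (2J+1)·Δ·N² = 1296/35
  k=0: +1/(0!·3!·3!·0!·0!·0!) = 1/36
Σ = 1/36  ⇒  CG² = 1296/35·1/36² = 1/35
CG = +√(1/35) = +0.169031

+0.169031  (= +√(1/35))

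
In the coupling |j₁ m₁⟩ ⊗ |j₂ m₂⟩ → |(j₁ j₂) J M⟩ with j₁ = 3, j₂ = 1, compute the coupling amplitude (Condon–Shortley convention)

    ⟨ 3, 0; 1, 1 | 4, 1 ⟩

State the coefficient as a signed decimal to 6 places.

+√(5/14) = +0.597614

√[9·0!6!2!/9! · 3!3!2!0!5!3!] = √(12960/7)
  +(−1)^0/∏(0,0,3,2,3,0)! = 1/72  (running 1/72)
⟨..|..⟩ = √(12960/7)·(1/72) = +0.597614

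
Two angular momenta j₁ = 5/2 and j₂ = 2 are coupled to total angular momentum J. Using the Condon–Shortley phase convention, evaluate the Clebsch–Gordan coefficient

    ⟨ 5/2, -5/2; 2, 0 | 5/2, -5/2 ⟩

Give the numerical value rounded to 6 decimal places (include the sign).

+√(5/14) = +0.597614

√[6·2!3!2!/8! · 0!5!2!2!0!5!] = √(1440/7)
  +(−1)^2/∏(2,0,3,0,0,2)! = 1/24  (running 1/24)
⟨..|..⟩ = √(1440/7)·(1/24) = +0.597614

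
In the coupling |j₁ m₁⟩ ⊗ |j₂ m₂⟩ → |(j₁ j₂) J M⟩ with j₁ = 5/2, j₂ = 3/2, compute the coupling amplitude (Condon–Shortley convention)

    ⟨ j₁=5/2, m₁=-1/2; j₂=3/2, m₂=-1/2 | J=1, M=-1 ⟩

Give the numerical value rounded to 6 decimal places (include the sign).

triangle: 3!·2!·0!/6! = 12/720
(j±m)!: 2!·3!·1!·2!·0!·2! = 48
prefactor² = (2J+1)·Δ·N² = 12/5
  k=1: −1/(1!·2!·2!·0!·0!·0!) = -1/4
Σ = -1/4  ⇒  CG² = 12/5·(-1/4)² = 3/20
CG = −√(3/20) = -0.387298

−√(3/20) ≈ -0.387298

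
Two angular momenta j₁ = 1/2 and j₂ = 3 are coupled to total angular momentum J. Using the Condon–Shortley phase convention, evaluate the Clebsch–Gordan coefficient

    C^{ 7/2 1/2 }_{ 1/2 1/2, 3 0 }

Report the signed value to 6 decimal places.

j₁+j₂−J=0  J+j₁−j₂=1  J−j₁+j₂=6  j₁+j₂+J+1=8
(j₁±m₁, j₂±m₂, J±M) = (1,0,3,3,4,3)
P² = 5184/7
sum k=0..0:
  [0] +1/36 = 1/36
S = 1/36
C² = P²·S² = 4/7 ; C = +0.755929

+0.755929  (= +√(4/7))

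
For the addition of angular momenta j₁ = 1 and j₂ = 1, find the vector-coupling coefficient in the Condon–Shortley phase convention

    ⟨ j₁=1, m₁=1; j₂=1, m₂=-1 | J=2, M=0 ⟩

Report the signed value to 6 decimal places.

+0.408248

√[5·0!2!2!/5! · 2!0!0!2!2!2!] = √(8/3)
  +(−1)^0/∏(0,0,0,0,2,2)! = 1/4  (running 1/4)
⟨..|..⟩ = √(8/3)·(1/4) = +0.408248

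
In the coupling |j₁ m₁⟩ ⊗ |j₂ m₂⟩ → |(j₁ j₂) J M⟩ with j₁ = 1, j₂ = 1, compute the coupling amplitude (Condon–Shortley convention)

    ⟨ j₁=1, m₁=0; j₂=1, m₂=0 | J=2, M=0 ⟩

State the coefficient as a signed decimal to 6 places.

j₁+j₂−J=0  J+j₁−j₂=2  J−j₁+j₂=2  j₁+j₂+J+1=5
(j₁±m₁, j₂±m₂, J±M) = (1,1,1,1,2,2)
P² = 2/3
sum k=0..0:
  [0] +1/1 = 1
S = 1
C² = P²·S² = 2/3 ; C = +0.816497

+0.816497  (= +√(2/3))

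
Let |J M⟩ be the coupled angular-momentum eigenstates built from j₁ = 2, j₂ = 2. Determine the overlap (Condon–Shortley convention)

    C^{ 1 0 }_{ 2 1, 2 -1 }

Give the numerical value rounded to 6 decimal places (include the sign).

√[3·3!1!1!/6! · 3!1!1!3!1!1!] = √(9/10)
  +(−1)^0/∏(0,3,1,1,0,0)! = 1/6  (running 1/6)
  +(−1)^1/∏(1,2,0,0,1,1)! = -1/2  (running -1/3)
⟨..|..⟩ = √(9/10)·(-1/3) = -0.316228

−√(1/10) ≈ -0.316228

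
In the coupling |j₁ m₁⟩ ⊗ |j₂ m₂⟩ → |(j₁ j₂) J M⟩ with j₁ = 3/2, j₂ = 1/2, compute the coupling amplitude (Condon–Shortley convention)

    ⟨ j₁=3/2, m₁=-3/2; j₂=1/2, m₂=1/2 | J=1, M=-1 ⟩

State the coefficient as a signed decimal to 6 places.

j₁+j₂−J=1  J+j₁−j₂=2  J−j₁+j₂=0  j₁+j₂+J+1=4
(j₁±m₁, j₂±m₂, J±M) = (0,3,1,0,0,2)
P² = 3
sum k=1..1:
  [1] −1/2 = -1/2
S = -1/2
C² = P²·S² = 3/4 ; C = -0.866025

-0.866025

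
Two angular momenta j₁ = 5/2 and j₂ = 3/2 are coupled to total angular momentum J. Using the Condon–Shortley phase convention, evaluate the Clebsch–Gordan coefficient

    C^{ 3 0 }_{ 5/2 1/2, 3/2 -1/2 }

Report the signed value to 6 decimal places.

+0.447214  (= +√(1/5))

√[7·1!4!2!/8! · 3!2!1!2!3!3!] = √(36/5)
  +(−1)^0/∏(0,1,2,1,2,1)! = 1/4  (running 1/4)
  +(−1)^1/∏(1,0,1,0,3,2)! = -1/12  (running 1/6)
⟨..|..⟩ = √(36/5)·(1/6) = +0.447214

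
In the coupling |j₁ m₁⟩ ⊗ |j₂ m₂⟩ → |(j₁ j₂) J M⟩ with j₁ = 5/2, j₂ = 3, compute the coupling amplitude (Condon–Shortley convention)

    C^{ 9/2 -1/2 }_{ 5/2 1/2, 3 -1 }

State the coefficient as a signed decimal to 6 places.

+0.480500  (= +√(160/693))

√[10·1!4!5!/11! · 3!2!2!4!4!5!] = √(92160/77)
  +(−1)^0/∏(0,1,2,2,2,3)! = 1/48  (running 1/48)
  +(−1)^1/∏(1,0,1,1,3,4)! = -1/144  (running 1/72)
⟨..|..⟩ = √(92160/77)·(1/72) = +0.480500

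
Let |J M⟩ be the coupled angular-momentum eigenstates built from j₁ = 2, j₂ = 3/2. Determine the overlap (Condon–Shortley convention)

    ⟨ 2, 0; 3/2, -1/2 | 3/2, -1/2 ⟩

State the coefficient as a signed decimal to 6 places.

-0.447214  (= −√(1/5))

√[4·2!2!1!/6! · 2!2!1!2!1!2!] = √(16/45)
  +(−1)^0/∏(0,2,2,1,0,0)! = 1/4  (running 1/4)
  +(−1)^1/∏(1,1,1,0,1,1)! = -1  (running -3/4)
⟨..|..⟩ = √(16/45)·(-3/4) = -0.447214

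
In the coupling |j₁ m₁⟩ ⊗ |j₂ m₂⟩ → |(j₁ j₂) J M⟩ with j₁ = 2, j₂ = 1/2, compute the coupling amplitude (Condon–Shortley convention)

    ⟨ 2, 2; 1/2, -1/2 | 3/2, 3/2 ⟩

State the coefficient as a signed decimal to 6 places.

√[4·1!3!0!/5! · 4!0!0!1!3!0!] = √(144/5)
  +(−1)^0/∏(0,1,0,0,3,0)! = 1/6  (running 1/6)
⟨..|..⟩ = √(144/5)·(1/6) = +0.894427

+√(4/5) ≈ +0.894427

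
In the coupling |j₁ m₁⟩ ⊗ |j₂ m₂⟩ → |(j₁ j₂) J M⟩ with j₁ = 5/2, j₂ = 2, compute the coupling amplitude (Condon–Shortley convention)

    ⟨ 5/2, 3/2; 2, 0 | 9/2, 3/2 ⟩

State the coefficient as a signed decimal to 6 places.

+√(5/14) = +0.597614

√[10·0!5!4!/10! · 4!1!2!2!6!3!] = √(23040/7)
  +(−1)^0/∏(0,0,1,2,4,2)! = 1/96  (running 1/96)
⟨..|..⟩ = √(23040/7)·(1/96) = +0.597614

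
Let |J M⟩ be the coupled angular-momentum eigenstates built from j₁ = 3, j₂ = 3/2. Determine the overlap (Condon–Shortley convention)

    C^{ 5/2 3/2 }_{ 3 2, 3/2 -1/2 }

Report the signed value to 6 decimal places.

+0.267261  (= +√(1/14))

√[6·2!4!1!/8! · 5!1!1!2!4!1!] = √(288/7)
  +(−1)^0/∏(0,2,1,1,3,0)! = 1/12  (running 1/12)
  +(−1)^1/∏(1,1,0,0,4,1)! = -1/24  (running 1/24)
⟨..|..⟩ = √(288/7)·(1/24) = +0.267261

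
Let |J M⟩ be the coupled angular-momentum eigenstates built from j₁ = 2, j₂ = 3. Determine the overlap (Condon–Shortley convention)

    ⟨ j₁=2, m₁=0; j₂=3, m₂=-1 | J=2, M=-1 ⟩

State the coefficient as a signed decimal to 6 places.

√[5·3!1!3!/8! · 2!2!2!4!1!3!] = √(36/7)
  +(−1)^1/∏(1,2,1,1,0,2)! = -1/4  (running -1/4)
  +(−1)^2/∏(2,1,0,0,1,3)! = 1/12  (running -1/6)
⟨..|..⟩ = √(36/7)·(-1/6) = -0.377964

-0.377964  (= −√(1/7))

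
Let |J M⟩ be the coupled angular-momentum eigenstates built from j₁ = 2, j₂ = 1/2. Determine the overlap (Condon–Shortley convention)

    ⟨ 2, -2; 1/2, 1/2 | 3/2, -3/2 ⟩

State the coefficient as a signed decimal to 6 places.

−√(4/5) ≈ -0.894427

√[4·1!3!0!/5! · 0!4!1!0!0!3!] = √(144/5)
  +(−1)^1/∏(1,0,3,0,0,0)! = -1/6  (running -1/6)
⟨..|..⟩ = √(144/5)·(-1/6) = -0.894427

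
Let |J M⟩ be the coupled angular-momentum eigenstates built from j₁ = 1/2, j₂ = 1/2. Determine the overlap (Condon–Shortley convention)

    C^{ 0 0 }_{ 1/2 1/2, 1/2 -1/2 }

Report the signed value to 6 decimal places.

+0.707107

triangle: 1!×0!×0!/2! = 1/2
(j±m)!: 1!×0!×0!×1!×0!×0! = 1
prefactor² = (2J+1)×Δ×N² = 1/2
  k=0: +1/(0!×1!×0!×0!×0!×0!) = 1
Σ = 1  ⇒  CG² = 1/2×1² = 1/2
CG = +√(1/2) = +0.707107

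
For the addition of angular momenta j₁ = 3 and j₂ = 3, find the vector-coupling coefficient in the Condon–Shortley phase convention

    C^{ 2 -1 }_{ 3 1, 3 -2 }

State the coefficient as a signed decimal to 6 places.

-0.422577  (= −√(5/28))

√[5·4!2!2!/9! · 4!2!1!5!1!3!] = √(320/7)
  +(−1)^0/∏(0,4,2,1,0,1)! = 1/48  (running 1/48)
  +(−1)^1/∏(1,3,1,0,1,2)! = -1/12  (running -1/16)
⟨..|..⟩ = √(320/7)·(-1/16) = -0.422577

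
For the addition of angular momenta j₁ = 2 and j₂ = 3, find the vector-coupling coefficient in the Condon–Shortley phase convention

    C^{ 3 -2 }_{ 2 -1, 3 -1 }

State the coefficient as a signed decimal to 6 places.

triangle: 2!·2!·4!/9! = 96/362880
(j±m)!: 1!·3!·2!·4!·1!·5! = 34560
prefactor² = (2J+1)·Δ·N² = 64
  k=1: −1/(1!·1!·2!·1!·0!·3!) = -1/12
  k=2: +1/(2!·0!·1!·0!·1!·4!) = 1/48
Σ = -1/16  ⇒  CG² = 64·(-1/16)² = 1/4
CG = −√(1/4) = -0.500000

-0.500000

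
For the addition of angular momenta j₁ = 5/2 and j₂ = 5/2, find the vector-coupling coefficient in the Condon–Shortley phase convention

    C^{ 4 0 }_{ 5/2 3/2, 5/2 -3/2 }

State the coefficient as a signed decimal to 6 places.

√[9·1!4!4!/10! · 4!1!1!4!4!4!] = √(82944/175)
  +(−1)^0/∏(0,1,1,1,3,3)! = 1/36  (running 1/36)
  +(−1)^1/∏(1,0,0,0,4,4)! = -1/576  (running 5/192)
⟨..|..⟩ = √(82944/175)·(5/192) = +0.566947

+√(9/28) = +0.566947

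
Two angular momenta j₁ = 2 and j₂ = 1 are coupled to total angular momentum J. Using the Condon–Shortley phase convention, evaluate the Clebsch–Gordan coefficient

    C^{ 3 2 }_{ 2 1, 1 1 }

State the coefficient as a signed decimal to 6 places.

+√(2/3) ≈ +0.816497

√[7·0!4!2!/7! · 3!1!2!0!5!1!] = √(96)
  +(−1)^0/∏(0,0,1,2,3,0)! = 1/12  (running 1/12)
⟨..|..⟩ = √(96)·(1/12) = +0.816497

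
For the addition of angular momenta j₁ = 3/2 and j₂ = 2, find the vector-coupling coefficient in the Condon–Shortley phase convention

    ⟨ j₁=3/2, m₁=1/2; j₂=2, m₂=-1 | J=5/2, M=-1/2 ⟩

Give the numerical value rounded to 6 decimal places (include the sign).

j₁+j₂−J=1  J+j₁−j₂=2  J−j₁+j₂=3  j₁+j₂+J+1=7
(j₁±m₁, j₂±m₂, J±M) = (2,1,1,3,2,3)
P² = 72/35
sum k=0..1:
  [0] +1/2 = 1/2
  [1] −1/12 = -1/12
S = 5/12
C² = P²·S² = 5/14 ; C = +0.597614

+√(5/14) ≈ +0.597614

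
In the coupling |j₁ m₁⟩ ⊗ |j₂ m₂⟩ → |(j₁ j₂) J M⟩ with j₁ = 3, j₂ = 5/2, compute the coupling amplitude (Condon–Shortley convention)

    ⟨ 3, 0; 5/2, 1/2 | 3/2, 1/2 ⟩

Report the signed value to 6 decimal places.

√[4·4!2!1!/8! · 3!3!3!2!2!1!] = √(144/35)
  +(−1)^2/∏(2,2,1,1,1,0)! = 1/4  (running 1/4)
  +(−1)^3/∏(3,1,0,0,2,1)! = -1/12  (running 1/6)
⟨..|..⟩ = √(144/35)·(1/6) = +0.338062

+0.338062  (= +√(4/35))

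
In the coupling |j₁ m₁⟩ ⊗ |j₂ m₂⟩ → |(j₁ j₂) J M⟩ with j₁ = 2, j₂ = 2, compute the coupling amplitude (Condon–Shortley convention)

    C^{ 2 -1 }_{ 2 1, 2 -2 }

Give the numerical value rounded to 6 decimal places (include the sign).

+√(3/7) = +0.654654

j₁+j₂−J=2  J+j₁−j₂=2  J−j₁+j₂=2  j₁+j₂+J+1=7
(j₁±m₁, j₂±m₂, J±M) = (3,1,0,4,1,3)
P² = 48/7
sum k=0..0:
  [0] +1/4 = 1/4
S = 1/4
C² = P²·S² = 3/7 ; C = +0.654654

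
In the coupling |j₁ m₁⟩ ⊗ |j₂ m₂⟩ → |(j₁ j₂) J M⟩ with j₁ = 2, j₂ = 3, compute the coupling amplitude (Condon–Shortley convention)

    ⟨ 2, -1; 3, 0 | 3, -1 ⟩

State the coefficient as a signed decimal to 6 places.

triangle: 2!·2!·4!/9! = 96/362880
(j±m)!: 1!·3!·3!·3!·2!·4! = 10368
prefactor² = (2J+1)·Δ·N² = 96/5
  k=1: −1/(1!·1!·2!·2!·0!·2!) = -1/8
  k=2: +1/(2!·0!·1!·1!·1!·3!) = 1/12
Σ = -1/24  ⇒  CG² = 96/5·(-1/24)² = 1/30
CG = −√(1/30) = -0.182574

−√(1/30) = -0.182574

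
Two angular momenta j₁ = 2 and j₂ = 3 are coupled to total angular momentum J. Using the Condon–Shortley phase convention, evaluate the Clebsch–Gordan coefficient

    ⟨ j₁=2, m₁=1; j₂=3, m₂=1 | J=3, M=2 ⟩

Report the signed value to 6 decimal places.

√[7·2!2!4!/9! · 3!1!4!2!5!1!] = √(64)
  +(−1)^0/∏(0,2,1,4,1,0)! = 1/48  (running 1/48)
  +(−1)^1/∏(1,1,0,3,2,1)! = -1/12  (running -1/16)
⟨..|..⟩ = √(64)·(-1/16) = -0.500000

−√(1/4) = -0.500000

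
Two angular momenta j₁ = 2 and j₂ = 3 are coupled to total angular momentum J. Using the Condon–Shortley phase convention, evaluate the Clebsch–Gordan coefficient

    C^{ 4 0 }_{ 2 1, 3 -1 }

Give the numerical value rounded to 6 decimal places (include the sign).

+0.597614  (= +√(5/14))

√[9·1!3!5!/10! · 3!1!2!4!4!4!] = √(10368/35)
  +(−1)^0/∏(0,1,1,2,2,3)! = 1/24  (running 1/24)
  +(−1)^1/∏(1,0,0,1,3,4)! = -1/144  (running 5/144)
⟨..|..⟩ = √(10368/35)·(5/144) = +0.597614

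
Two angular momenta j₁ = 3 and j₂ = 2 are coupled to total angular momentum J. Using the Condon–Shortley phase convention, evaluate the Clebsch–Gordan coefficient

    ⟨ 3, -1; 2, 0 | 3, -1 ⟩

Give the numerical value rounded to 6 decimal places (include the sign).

−√(3/20) = -0.387298

triangle: 2!×4!×2!/9! = 96/362880
(j±m)!: 2!×4!×2!×2!×2!×4! = 9216
prefactor² = (2J+1)×Δ×N² = 256/15
  k=0: +1/(0!×2!×4!×2!×0!×0!) = 1/96
  k=1: −1/(1!×1!×3!×1!×1!×1!) = -1/6
  k=2: +1/(2!×0!×2!×0!×2!×2!) = 1/16
Σ = -3/32  ⇒  CG² = 256/15×(-3/32)² = 3/20
CG = −√(3/20) = -0.387298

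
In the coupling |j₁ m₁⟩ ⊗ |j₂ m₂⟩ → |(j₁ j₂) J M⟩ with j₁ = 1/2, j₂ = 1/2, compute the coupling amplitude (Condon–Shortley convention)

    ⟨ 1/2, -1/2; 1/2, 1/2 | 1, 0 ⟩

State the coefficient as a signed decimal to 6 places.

√[3·0!1!1!/3! · 0!1!1!0!1!1!] = √(1/2)
  +(−1)^0/∏(0,0,1,1,0,0)! = 1  (running 1)
⟨..|..⟩ = √(1/2)·(1) = +0.707107

+0.707107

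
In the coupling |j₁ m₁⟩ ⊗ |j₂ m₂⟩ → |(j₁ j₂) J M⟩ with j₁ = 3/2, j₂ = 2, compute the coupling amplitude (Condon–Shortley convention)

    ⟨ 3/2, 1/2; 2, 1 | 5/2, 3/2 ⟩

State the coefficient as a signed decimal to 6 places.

j₁+j₂−J=1  J+j₁−j₂=2  J−j₁+j₂=3  j₁+j₂+J+1=7
(j₁±m₁, j₂±m₂, J±M) = (2,1,3,1,4,1)
P² = 144/35
sum k=0..1:
  [0] +1/6 = 1/6
  [1] −1/4 = -1/4
S = -1/12
C² = P²·S² = 1/35 ; C = -0.169031

-0.169031  (= −√(1/35))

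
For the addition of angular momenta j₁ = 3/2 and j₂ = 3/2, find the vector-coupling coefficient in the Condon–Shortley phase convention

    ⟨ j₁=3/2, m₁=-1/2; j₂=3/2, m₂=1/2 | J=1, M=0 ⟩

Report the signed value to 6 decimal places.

−√(1/20) = -0.223607

√[3·2!1!1!/5! · 1!2!2!1!1!1!] = √(1/5)
  +(−1)^1/∏(1,1,1,1,0,0)! = -1  (running -1)
  +(−1)^2/∏(2,0,0,0,1,1)! = 1/2  (running -1/2)
⟨..|..⟩ = √(1/5)·(-1/2) = -0.223607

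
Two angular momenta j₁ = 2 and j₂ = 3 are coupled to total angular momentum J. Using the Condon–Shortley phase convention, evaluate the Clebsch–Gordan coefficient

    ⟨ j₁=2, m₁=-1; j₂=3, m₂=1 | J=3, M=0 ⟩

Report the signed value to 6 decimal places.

√[7·2!2!4!/9! · 1!3!4!2!3!3!] = √(96/5)
  +(−1)^1/∏(1,1,2,3,0,1)! = -1/12  (running -1/12)
  +(−1)^2/∏(2,0,1,2,1,2)! = 1/8  (running 1/24)
⟨..|..⟩ = √(96/5)·(1/24) = +0.182574

+0.182574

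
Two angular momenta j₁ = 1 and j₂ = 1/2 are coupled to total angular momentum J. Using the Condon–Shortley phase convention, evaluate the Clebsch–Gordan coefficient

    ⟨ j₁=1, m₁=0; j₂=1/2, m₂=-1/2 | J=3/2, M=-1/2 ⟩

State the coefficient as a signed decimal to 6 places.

+√(2/3) ≈ +0.816497

j₁+j₂−J=0  J+j₁−j₂=2  J−j₁+j₂=1  j₁+j₂+J+1=4
(j₁±m₁, j₂±m₂, J±M) = (1,1,0,1,1,2)
P² = 2/3
sum k=0..0:
  [0] +1/1 = 1
S = 1
C² = P²·S² = 2/3 ; C = +0.816497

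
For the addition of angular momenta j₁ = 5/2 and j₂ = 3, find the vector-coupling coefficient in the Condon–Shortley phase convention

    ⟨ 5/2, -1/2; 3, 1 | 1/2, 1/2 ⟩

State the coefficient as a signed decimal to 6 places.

j₁+j₂−J=5  J+j₁−j₂=0  J−j₁+j₂=1  j₁+j₂+J+1=7
(j₁±m₁, j₂±m₂, J±M) = (2,3,4,2,1,0)
P² = 192/7
sum k=3..3:
  [3] −1/12 = -1/12
S = -1/12
C² = P²·S² = 4/21 ; C = -0.436436

-0.436436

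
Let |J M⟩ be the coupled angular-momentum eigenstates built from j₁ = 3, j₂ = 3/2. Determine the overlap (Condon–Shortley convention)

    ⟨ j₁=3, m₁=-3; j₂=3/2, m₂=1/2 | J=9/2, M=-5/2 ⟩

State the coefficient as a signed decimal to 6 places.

j₁+j₂−J=0  J+j₁−j₂=6  J−j₁+j₂=3  j₁+j₂+J+1=10
(j₁±m₁, j₂±m₂, J±M) = (0,6,2,1,2,7)
P² = 172800
sum k=0..0:
  [0] +1/1440 = 1/1440
S = 1/1440
C² = P²·S² = 1/12 ; C = +0.288675

+√(1/12) ≈ +0.288675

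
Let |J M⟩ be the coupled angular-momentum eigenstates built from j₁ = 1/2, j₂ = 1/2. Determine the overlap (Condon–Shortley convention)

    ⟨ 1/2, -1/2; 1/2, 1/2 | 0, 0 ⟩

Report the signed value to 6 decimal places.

√[1·1!0!0!/2! · 0!1!1!0!0!0!] = √(1/2)
  +(−1)^1/∏(1,0,0,0,0,0)! = -1  (running -1)
⟨..|..⟩ = √(1/2)·(-1) = -0.707107

-0.707107  (= −√(1/2))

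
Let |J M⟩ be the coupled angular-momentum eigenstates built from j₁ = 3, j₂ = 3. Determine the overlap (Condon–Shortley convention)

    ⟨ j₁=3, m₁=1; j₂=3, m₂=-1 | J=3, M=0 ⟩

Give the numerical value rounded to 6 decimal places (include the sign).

−√(1/6) ≈ -0.408248

j₁+j₂−J=3  J+j₁−j₂=3  J−j₁+j₂=3  j₁+j₂+J+1=10
(j₁±m₁, j₂±m₂, J±M) = (4,2,2,4,3,3)
P² = 864/25
sum k=0..2:
  [0] +1/24 = 1/24
  [1] −1/8 = -1/8
  [2] +1/72 = 1/72
S = -5/72
C² = P²·S² = 1/6 ; C = -0.408248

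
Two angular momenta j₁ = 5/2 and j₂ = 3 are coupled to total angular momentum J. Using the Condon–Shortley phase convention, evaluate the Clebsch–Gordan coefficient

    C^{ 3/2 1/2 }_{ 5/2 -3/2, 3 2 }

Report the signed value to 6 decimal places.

triangle: 4!×1!×2!/8! = 48/40320
(j±m)!: 1!×4!×5!×1!×2!×1! = 5760
prefactor² = (2J+1)×Δ×N² = 192/7
  k=3: −1/(3!×1!×1!×2!×0!×0!) = -1/12
  k=4: +1/(4!×0!×0!×1!×1!×1!) = 1/24
Σ = -1/24  ⇒  CG² = 192/7×(-1/24)² = 1/21
CG = −√(1/21) = -0.218218

−√(1/21) ≈ -0.218218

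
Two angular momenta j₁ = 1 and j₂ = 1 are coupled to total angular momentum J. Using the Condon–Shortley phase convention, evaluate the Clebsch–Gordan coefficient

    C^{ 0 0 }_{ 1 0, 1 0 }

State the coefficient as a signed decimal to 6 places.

triangle: 2!·0!·0!/3! = 2/6
(j±m)!: 1!·1!·1!·1!·0!·0! = 1
prefactor² = (2J+1)·Δ·N² = 1/3
  k=1: −1/(1!·1!·0!·0!·0!·0!) = -1
Σ = -1  ⇒  CG² = 1/3·(-1)² = 1/3
CG = −√(1/3) = -0.577350

-0.577350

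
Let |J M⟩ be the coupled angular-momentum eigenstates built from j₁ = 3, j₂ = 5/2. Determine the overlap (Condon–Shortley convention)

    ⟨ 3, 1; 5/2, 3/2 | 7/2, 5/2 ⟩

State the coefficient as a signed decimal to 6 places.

√[8·2!4!3!/10! · 4!2!4!1!6!1!] = √(18432/35)
  +(−1)^1/∏(1,1,1,3,3,0)! = -1/36  (running -1/36)
  +(−1)^2/∏(2,0,0,2,4,1)! = 1/96  (running -5/288)
⟨..|..⟩ = √(18432/35)·(-5/288) = -0.398410

-0.398410  (= −√(10/63))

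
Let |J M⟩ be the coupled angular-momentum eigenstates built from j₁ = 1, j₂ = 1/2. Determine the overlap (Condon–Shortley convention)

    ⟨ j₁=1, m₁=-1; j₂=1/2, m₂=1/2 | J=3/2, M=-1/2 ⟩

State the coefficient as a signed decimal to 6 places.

+√(1/3) = +0.577350

j₁+j₂−J=0  J+j₁−j₂=2  J−j₁+j₂=1  j₁+j₂+J+1=4
(j₁±m₁, j₂±m₂, J±M) = (0,2,1,0,1,2)
P² = 4/3
sum k=0..0:
  [0] +1/2 = 1/2
S = 1/2
C² = P²·S² = 1/3 ; C = +0.577350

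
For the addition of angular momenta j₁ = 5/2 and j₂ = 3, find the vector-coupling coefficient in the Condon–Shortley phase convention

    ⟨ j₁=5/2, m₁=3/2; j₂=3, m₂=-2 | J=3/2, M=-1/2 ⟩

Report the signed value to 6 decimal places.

−√(1/21) ≈ -0.218218

j₁+j₂−J=4  J+j₁−j₂=1  J−j₁+j₂=2  j₁+j₂+J+1=8
(j₁±m₁, j₂±m₂, J±M) = (4,1,1,5,1,2)
P² = 192/7
sum k=0..1:
  [0] +1/24 = 1/24
  [1] −1/12 = -1/12
S = -1/24
C² = P²·S² = 1/21 ; C = -0.218218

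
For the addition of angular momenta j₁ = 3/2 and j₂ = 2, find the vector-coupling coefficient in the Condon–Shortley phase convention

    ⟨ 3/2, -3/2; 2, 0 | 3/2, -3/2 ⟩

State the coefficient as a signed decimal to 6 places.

+0.447214  (= +√(1/5))

triangle: 2!*1!*2!/6! = 4/720
(j±m)!: 0!*3!*2!*2!*0!*3! = 144
prefactor² = (2J+1)*Δ*N² = 16/5
  k=2: +1/(2!*0!*1!*0!*0!*2!) = 1/4
Σ = 1/4  ⇒  CG² = 16/5*1/4² = 1/5
CG = +√(1/5) = +0.447214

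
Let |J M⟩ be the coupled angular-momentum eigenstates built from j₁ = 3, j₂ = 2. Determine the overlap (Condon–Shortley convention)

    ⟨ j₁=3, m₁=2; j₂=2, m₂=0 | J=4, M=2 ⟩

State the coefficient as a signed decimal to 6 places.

+0.585540  (= +√(12/35))

√[9·1!5!3!/10! · 5!1!2!2!6!2!] = √(8640/7)
  +(−1)^0/∏(0,1,1,2,4,1)! = 1/48  (running 1/48)
  +(−1)^1/∏(1,0,0,1,5,2)! = -1/240  (running 1/60)
⟨..|..⟩ = √(8640/7)·(1/60) = +0.585540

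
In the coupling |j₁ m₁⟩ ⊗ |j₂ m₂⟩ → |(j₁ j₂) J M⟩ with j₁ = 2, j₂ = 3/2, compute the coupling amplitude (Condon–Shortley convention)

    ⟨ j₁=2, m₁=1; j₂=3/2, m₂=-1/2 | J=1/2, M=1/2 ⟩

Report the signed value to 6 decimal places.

√[2·3!1!0!/5! · 3!1!1!2!1!0!] = √(6/5)
  +(−1)^1/∏(1,2,0,0,1,0)! = -1/2  (running -1/2)
⟨..|..⟩ = √(6/5)·(-1/2) = -0.547723

−√(3/10) ≈ -0.547723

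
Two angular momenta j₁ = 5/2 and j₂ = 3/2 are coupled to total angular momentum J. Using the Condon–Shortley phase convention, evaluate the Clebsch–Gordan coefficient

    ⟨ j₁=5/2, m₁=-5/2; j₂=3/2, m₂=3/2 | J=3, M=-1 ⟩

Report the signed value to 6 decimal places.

−√(1/8) = -0.353553

√[7·1!4!2!/8! · 0!5!3!0!2!4!] = √(288)
  +(−1)^1/∏(1,0,4,2,0,0)! = -1/48  (running -1/48)
⟨..|..⟩ = √(288)·(-1/48) = -0.353553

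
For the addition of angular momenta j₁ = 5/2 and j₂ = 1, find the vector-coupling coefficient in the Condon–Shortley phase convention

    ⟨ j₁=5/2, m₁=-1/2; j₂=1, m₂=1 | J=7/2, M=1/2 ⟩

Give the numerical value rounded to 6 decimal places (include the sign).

√[8·0!5!2!/8! · 2!3!2!0!4!3!] = √(1152/7)
  +(−1)^0/∏(0,0,3,2,2,0)! = 1/24  (running 1/24)
⟨..|..⟩ = √(1152/7)·(1/24) = +0.534522

+√(2/7) ≈ +0.534522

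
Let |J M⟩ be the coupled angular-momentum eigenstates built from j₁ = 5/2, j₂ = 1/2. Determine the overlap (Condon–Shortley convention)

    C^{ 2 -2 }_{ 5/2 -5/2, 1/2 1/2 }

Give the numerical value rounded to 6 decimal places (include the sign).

√[5·1!4!0!/6! · 0!5!1!0!0!4!] = √(480)
  +(−1)^1/∏(1,0,4,0,0,0)! = -1/24  (running -1/24)
⟨..|..⟩ = √(480)·(-1/24) = -0.912871

−√(5/6) = -0.912871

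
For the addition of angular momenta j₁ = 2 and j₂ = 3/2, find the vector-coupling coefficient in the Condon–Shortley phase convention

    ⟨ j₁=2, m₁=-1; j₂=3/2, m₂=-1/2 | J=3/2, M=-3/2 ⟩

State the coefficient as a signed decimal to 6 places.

√[4·2!2!1!/6! · 1!3!1!2!0!3!] = √(8/5)
  +(−1)^1/∏(1,1,2,0,0,1)! = -1/2  (running -1/2)
⟨..|..⟩ = √(8/5)·(-1/2) = -0.632456

−√(2/5) = -0.632456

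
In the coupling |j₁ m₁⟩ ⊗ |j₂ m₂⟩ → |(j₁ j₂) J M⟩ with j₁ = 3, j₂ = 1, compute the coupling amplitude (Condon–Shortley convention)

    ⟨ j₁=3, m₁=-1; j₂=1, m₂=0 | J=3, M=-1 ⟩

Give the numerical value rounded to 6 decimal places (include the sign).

j₁+j₂−J=1  J+j₁−j₂=5  J−j₁+j₂=1  j₁+j₂+J+1=8
(j₁±m₁, j₂±m₂, J±M) = (2,4,1,1,2,4)
P² = 48
sum k=0..1:
  [0] +1/24 = 1/24
  [1] −1/12 = -1/12
S = -1/24
C² = P²·S² = 1/12 ; C = -0.288675

-0.288675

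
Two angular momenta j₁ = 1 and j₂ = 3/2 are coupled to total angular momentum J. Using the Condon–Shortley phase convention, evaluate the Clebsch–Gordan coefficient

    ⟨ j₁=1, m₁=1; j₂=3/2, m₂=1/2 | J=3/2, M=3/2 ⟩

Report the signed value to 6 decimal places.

j₁+j₂−J=1  J+j₁−j₂=1  J−j₁+j₂=2  j₁+j₂+J+1=5
(j₁±m₁, j₂±m₂, J±M) = (2,0,2,1,3,0)
P² = 8/5
sum k=0..0:
  [0] +1/2 = 1/2
S = 1/2
C² = P²·S² = 2/5 ; C = +0.632456

+0.632456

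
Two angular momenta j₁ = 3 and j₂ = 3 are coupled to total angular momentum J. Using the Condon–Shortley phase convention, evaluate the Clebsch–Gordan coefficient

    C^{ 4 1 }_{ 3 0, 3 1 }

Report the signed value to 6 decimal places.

-0.312094  (= −√(15/154))

triangle: 2!*4!*4!/11! = 1152/39916800
(j±m)!: 3!*3!*4!*2!*5!*3! = 1244160
prefactor² = (2J+1)*Δ*N² = 124416/385
  k=0: +1/(0!*2!*3!*4!*1!*0!) = 1/288
  k=1: −1/(1!*1!*2!*3!*2!*1!) = -1/24
  k=2: +1/(2!*0!*1!*2!*3!*2!) = 1/48
Σ = -5/288  ⇒  CG² = 124416/385*(-5/288)² = 15/154
CG = −√(15/154) = -0.312094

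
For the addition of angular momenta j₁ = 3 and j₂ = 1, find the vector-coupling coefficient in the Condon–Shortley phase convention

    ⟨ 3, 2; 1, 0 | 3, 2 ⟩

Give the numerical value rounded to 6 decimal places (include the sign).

+0.577350  (= +√(1/3))

j₁+j₂−J=1  J+j₁−j₂=5  J−j₁+j₂=1  j₁+j₂+J+1=8
(j₁±m₁, j₂±m₂, J±M) = (5,1,1,1,5,1)
P² = 300
sum k=0..1:
  [0] +1/24 = 1/24
  [1] −1/120 = -1/120
S = 1/30
C² = P²·S² = 1/3 ; C = +0.577350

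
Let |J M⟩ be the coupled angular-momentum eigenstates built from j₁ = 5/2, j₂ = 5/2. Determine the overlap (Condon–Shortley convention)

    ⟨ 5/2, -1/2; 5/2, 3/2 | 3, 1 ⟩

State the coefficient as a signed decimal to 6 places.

+0.182574

triangle: 2!*3!*3!/9! = 72/362880
(j±m)!: 2!*3!*4!*1!*4!*2! = 13824
prefactor² = (2J+1)*Δ*N² = 96/5
  k=1: −1/(1!*1!*2!*3!*1!*0!) = -1/12
  k=2: +1/(2!*0!*1!*2!*2!*1!) = 1/8
Σ = 1/24  ⇒  CG² = 96/5*1/24² = 1/30
CG = +√(1/30) = +0.182574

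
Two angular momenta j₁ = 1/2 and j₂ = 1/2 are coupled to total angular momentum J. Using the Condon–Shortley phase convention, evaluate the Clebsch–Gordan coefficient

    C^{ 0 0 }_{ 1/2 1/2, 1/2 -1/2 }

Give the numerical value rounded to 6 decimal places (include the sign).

triangle: 1!*0!*0!/2! = 1/2
(j±m)!: 1!*0!*0!*1!*0!*0! = 1
prefactor² = (2J+1)*Δ*N² = 1/2
  k=0: +1/(0!*1!*0!*0!*0!*0!) = 1
Σ = 1  ⇒  CG² = 1/2*1² = 1/2
CG = +√(1/2) = +0.707107

+√(1/2) = +0.707107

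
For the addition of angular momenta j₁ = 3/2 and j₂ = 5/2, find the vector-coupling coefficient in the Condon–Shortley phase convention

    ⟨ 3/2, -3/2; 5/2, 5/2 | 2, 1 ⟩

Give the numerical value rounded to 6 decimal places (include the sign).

+√(5/14) ≈ +0.597614

j₁+j₂−J=2  J+j₁−j₂=1  J−j₁+j₂=3  j₁+j₂+J+1=7
(j₁±m₁, j₂±m₂, J±M) = (0,3,5,0,3,1)
P² = 360/7
sum k=2..2:
  [2] +1/12 = 1/12
S = 1/12
C² = P²·S² = 5/14 ; C = +0.597614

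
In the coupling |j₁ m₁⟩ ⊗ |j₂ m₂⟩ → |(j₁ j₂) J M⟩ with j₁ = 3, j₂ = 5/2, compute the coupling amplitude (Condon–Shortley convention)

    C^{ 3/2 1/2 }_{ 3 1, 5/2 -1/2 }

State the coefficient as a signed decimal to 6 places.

√[4·4!2!1!/8! · 4!2!2!3!2!1!] = √(192/35)
  +(−1)^1/∏(1,3,1,1,1,0)! = -1/6  (running -1/6)
  +(−1)^2/∏(2,2,0,0,2,1)! = 1/8  (running -1/24)
⟨..|..⟩ = √(192/35)·(-1/24) = -0.097590

−√(1/105) = -0.097590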